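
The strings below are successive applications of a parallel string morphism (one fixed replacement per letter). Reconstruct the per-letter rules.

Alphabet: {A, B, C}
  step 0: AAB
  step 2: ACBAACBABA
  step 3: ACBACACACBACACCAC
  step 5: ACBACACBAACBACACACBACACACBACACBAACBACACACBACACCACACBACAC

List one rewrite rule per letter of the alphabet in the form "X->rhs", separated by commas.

A->AC, B->C, C->BA

  step 2 ⇒ step 3: ACBAACBABA ⇒ AC·BA·C·AC·AC·BA·C·AC·C·AC
    A ↦ AC
    B ↦ C
    C ↦ BA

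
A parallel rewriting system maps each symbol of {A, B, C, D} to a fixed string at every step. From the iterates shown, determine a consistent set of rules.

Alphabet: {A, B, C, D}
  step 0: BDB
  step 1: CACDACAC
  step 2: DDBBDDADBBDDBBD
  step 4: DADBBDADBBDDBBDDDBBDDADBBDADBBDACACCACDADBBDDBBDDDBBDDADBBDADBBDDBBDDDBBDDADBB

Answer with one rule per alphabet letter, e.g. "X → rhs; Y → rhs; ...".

A->DBB, B->CAC, C->D, D->DA

  step 1 ⇒ step 2: CACDACAC ⇒ D·DBB·D·DA·DBB·D·DBB·D
    A ↦ DBB
    C ↦ D
    D ↦ DA
  step 0 ⇒ step 1: BDB ⇒ CAC·DA·CAC
    B ↦ CAC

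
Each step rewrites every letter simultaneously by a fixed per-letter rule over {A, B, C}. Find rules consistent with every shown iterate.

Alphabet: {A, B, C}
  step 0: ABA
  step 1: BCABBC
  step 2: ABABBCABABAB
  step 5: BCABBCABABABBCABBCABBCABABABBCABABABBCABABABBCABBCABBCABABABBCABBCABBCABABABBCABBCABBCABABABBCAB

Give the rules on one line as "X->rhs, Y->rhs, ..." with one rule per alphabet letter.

A->BC, B->AB, C->AB

  step 1 ⇒ step 2: BCABBC ⇒ AB·AB·BC·AB·AB·AB
    A ↦ BC
    B ↦ AB
    C ↦ AB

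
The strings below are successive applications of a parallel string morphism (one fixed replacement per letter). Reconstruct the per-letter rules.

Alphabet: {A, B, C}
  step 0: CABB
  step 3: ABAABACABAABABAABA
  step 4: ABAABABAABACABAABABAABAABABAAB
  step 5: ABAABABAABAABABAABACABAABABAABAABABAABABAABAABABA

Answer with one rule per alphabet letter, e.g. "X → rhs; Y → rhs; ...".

A->AB, B->A, C->AC

  step 4 ⇒ step 5: ABAABABAABACABAABABAABAABABAAB ⇒ AB·A·AB·AB·A·AB·A·AB·AB·A·AB·AC·AB·A·AB·AB·A·AB·A·AB·AB·A·AB·AB·A·AB·A·AB·AB·A
    A ↦ AB
    B ↦ A
    C ↦ AC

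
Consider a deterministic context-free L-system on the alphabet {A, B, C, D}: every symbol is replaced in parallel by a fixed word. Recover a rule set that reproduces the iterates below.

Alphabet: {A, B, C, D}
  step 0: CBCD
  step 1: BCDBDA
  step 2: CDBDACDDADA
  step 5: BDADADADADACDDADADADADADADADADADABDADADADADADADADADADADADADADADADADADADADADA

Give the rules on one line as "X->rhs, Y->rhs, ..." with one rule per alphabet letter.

A->DA, B->CD, C->B, D->DA

  step 1 ⇒ step 2: BCDBDA ⇒ CD·B·DA·CD·DA·DA
    A ↦ DA
    B ↦ CD
    C ↦ B
    D ↦ DA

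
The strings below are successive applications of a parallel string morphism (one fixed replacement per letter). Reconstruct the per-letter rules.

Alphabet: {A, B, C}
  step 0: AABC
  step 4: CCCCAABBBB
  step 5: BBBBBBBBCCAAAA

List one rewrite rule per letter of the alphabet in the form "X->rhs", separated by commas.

  step 4 ⇒ step 5: CCCCAABBBB ⇒ BB·BB·BB·BB·C·C·A·A·A·A
    A ↦ C
    B ↦ A
    C ↦ BB

A->C, B->A, C->BB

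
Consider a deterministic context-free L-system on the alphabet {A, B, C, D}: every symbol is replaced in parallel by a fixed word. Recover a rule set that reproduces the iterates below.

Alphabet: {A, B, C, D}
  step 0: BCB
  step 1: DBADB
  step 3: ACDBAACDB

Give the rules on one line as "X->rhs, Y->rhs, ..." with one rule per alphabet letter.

  step 0 ⇒ step 1: BCB ⇒ DB·A·DB
    B ↦ DB
    C ↦ A
    A ↦ C  (constrained at step 1)
    D ↦ C  (constrained at step 1)

A->C, B->DB, C->A, D->C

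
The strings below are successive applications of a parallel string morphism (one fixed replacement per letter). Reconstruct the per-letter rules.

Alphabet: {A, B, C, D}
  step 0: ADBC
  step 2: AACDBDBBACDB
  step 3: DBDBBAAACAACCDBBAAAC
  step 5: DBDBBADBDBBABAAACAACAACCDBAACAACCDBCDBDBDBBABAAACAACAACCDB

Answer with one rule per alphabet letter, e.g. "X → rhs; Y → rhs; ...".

A->DB, B->C, C->BA, D->AA

  step 2 ⇒ step 3: AACDBDBBACDB ⇒ DB·DB·BA·AA·C·AA·C·C·DB·BA·AA·C
    A ↦ DB
    B ↦ C
    C ↦ BA
    D ↦ AA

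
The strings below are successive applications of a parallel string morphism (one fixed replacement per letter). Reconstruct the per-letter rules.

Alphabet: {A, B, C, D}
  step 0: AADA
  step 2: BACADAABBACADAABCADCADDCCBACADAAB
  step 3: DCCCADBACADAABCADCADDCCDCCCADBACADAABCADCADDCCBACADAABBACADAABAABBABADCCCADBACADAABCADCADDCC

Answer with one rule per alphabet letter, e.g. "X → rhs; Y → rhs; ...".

  step 2 ⇒ step 3: BACADAABBACADAABCADCADDCCBACADAAB ⇒ DCC·CAD·BA·CAD·AAB·CAD·CAD·DCC·DCC·CAD·BA·CAD·AAB·CAD·CAD·DCC·BA·CAD·AAB·BA·CAD·AAB·AAB·BA·BA·DCC·CAD·BA·CAD·AAB·CAD·CAD·DCC
    A ↦ CAD
    B ↦ DCC
    C ↦ BA
    D ↦ AAB

A->CAD, B->DCC, C->BA, D->AAB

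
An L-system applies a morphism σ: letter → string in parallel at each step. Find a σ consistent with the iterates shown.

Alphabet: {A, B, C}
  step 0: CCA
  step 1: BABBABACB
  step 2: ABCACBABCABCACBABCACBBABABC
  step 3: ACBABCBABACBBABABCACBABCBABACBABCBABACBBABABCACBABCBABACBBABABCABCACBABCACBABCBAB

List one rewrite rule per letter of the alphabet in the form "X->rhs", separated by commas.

  step 2 ⇒ step 3: ABCACBABCABCACBABCACBBABABC ⇒ ACB·ABC·BAB·ACB·BAB·ABC·ACB·ABC·BAB·ACB·ABC·BAB·ACB·BAB·ABC·ACB·ABC·BAB·ACB·BAB·ABC·ABC·ACB·ABC·ACB·ABC·BAB
    A ↦ ACB
    B ↦ ABC
    C ↦ BAB

A->ACB, B->ABC, C->BAB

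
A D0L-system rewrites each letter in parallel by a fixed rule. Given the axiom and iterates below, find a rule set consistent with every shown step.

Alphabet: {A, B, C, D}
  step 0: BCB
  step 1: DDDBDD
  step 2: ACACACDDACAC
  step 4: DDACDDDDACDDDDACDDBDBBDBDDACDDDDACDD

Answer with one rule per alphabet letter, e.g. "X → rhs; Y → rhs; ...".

  step 1 ⇒ step 2: DDDBDD ⇒ AC·AC·AC·DD·AC·AC
    B ↦ DD
    D ↦ AC
    A ↦ B  (constrained at step 2)
  step 0 ⇒ step 1: BCB ⇒ DD·DB·DD
    C ↦ DB

A->B, B->DD, C->DB, D->AC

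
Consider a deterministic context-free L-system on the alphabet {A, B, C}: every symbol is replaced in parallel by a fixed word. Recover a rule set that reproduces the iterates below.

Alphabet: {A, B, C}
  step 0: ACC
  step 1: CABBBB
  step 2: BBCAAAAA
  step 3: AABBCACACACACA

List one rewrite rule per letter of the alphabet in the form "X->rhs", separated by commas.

A->CA, B->A, C->BB

  step 2 ⇒ step 3: BBCAAAAA ⇒ A·A·BB·CA·CA·CA·CA·CA
    A ↦ CA
    B ↦ A
    C ↦ BB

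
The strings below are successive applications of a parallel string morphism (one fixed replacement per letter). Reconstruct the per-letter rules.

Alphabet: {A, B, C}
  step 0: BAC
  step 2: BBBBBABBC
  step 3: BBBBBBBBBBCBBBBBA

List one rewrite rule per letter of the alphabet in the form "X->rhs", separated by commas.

  step 2 ⇒ step 3: BBBBBABBC ⇒ BB·BB·BB·BB·BB·C·BB·BB·BA
    A ↦ C
    B ↦ BB
    C ↦ BA

A->C, B->BB, C->BA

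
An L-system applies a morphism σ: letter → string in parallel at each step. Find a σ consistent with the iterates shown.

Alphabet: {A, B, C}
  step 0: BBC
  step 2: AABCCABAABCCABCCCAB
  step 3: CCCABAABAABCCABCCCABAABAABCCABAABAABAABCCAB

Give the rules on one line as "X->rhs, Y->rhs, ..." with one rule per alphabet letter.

  step 2 ⇒ step 3: AABCCABAABCCABCCCAB ⇒ C·C·CAB·AAB·AAB·C·CAB·C·C·CAB·AAB·AAB·C·CAB·AAB·AAB·AAB·C·CAB
    A ↦ C
    B ↦ CAB
    C ↦ AAB

A->C, B->CAB, C->AAB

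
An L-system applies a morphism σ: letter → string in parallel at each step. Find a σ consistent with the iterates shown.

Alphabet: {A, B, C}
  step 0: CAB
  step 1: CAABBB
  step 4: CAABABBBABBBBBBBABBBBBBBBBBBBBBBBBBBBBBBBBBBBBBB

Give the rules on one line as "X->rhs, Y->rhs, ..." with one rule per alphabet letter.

A->AB, B->BB, C->CA

  step 0 ⇒ step 1: CAB ⇒ CA·AB·BB
    A ↦ AB
    B ↦ BB
    C ↦ CA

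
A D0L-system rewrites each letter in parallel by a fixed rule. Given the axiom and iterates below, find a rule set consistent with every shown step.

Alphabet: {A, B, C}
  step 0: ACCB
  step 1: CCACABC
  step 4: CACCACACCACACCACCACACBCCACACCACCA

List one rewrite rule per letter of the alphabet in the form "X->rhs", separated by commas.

A->C, B->BC, C->CA

  step 0 ⇒ step 1: ACCB ⇒ C·CA·CA·BC
    A ↦ C
    B ↦ BC
    C ↦ CA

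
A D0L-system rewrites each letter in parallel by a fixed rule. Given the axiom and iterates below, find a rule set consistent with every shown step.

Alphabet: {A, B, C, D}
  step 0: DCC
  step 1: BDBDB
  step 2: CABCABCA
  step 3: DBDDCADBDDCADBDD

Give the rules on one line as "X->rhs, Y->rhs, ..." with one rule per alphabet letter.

A->DD, B->CA, C->DB, D->B

  step 2 ⇒ step 3: CABCABCA ⇒ DB·DD·CA·DB·DD·CA·DB·DD
    A ↦ DD
    B ↦ CA
    C ↦ DB
  step 0 ⇒ step 1: DCC ⇒ B·DB·DB
    D ↦ B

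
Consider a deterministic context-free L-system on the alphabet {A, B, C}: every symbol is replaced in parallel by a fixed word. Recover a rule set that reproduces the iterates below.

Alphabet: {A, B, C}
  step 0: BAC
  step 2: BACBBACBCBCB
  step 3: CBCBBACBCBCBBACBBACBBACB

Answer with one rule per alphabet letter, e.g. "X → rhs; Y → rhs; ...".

A->CB, B->CB, C->BA

  step 2 ⇒ step 3: BACBBACBCBCB ⇒ CB·CB·BA·CB·CB·CB·BA·CB·BA·CB·BA·CB
    A ↦ CB
    B ↦ CB
    C ↦ BA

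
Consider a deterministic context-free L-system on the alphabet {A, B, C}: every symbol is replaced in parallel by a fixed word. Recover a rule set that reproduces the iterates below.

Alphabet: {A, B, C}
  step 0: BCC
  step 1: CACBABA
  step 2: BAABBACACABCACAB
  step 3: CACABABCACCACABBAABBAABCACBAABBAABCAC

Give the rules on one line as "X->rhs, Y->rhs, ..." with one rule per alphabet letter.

A->AB, B->CAC, C->BA

  step 2 ⇒ step 3: BAABBACACABCACAB ⇒ CAC·AB·AB·CAC·CAC·AB·BA·AB·BA·AB·CAC·BA·AB·BA·AB·CAC
    A ↦ AB
    B ↦ CAC
    C ↦ BA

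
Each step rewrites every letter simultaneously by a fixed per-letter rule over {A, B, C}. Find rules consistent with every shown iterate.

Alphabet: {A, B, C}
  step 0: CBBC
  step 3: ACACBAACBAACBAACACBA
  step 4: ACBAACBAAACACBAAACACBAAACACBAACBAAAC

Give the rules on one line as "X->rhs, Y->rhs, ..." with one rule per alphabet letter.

A->AC, B->A, C->BA

  step 3 ⇒ step 4: ACACBAACBAACBAACACBA ⇒ AC·BA·AC·BA·A·AC·AC·BA·A·AC·AC·BA·A·AC·AC·BA·AC·BA·A·AC
    A ↦ AC
    B ↦ A
    C ↦ BA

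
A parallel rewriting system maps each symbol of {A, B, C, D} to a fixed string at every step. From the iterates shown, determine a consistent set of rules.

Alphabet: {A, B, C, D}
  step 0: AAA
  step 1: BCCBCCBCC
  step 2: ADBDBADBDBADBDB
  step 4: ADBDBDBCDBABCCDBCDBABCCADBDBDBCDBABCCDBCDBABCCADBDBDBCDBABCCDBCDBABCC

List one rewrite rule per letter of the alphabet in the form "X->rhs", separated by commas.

A->BCC, B->A, C->DB, D->CDB

  step 1 ⇒ step 2: BCCBCCBCC ⇒ A·DB·DB·A·DB·DB·A·DB·DB
    B ↦ A
    C ↦ DB
  step 0 ⇒ step 1: AAA ⇒ BCC·BCC·BCC
    A ↦ BCC
    D ↦ CDB  (constrained at step 2)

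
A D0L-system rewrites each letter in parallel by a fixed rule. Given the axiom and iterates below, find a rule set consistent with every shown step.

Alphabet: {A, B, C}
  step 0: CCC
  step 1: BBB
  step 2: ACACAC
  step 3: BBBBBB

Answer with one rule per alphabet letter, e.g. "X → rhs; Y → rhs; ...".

  step 2 ⇒ step 3: ACACAC ⇒ B·B·B·B·B·B
    A ↦ B
    C ↦ B
  step 1 ⇒ step 2: BBB ⇒ AC·AC·AC
    B ↦ AC

A->B, B->AC, C->B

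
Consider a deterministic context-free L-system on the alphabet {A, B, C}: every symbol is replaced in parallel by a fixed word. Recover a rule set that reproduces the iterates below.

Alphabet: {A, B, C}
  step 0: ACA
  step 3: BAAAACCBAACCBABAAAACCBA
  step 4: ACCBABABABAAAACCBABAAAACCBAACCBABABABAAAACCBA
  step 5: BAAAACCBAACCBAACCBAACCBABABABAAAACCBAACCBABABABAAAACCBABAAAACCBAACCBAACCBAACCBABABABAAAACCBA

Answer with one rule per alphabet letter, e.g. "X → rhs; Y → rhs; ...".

A->BA, B->ACC, C->A

  step 4 ⇒ step 5: ACCBABABABAAAACCBABAAAACCBAACCBABABABAAAACCBA ⇒ BA·A·A·ACC·BA·ACC·BA·ACC·BA·ACC·BA·BA·BA·BA·A·A·ACC·BA·ACC·BA·BA·BA·BA·A·A·ACC·BA·BA·A·A·ACC·BA·ACC·BA·ACC·BA·ACC·BA·BA·BA·BA·A·A·ACC·BA
    A ↦ BA
    B ↦ ACC
    C ↦ A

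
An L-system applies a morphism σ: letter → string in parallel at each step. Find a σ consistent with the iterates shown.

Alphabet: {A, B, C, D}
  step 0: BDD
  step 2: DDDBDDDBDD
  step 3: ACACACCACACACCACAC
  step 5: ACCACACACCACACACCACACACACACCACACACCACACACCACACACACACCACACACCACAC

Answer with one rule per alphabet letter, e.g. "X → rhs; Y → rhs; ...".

  step 2 ⇒ step 3: DDDBDDDBDD ⇒ AC·AC·AC·C·AC·AC·AC·C·AC·AC
    B ↦ C
    D ↦ AC
    A ↦ DB  (constrained at step 3)
    C ↦ DD  (constrained at step 3)

A->DB, B->C, C->DD, D->AC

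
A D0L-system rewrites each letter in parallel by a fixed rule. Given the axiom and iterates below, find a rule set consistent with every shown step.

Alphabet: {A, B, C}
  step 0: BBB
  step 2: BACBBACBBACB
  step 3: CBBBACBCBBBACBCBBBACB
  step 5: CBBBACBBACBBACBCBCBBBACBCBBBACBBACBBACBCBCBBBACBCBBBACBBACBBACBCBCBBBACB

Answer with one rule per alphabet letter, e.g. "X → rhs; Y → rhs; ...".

A->B, B->CB, C->BA

  step 2 ⇒ step 3: BACBBACBBACB ⇒ CB·B·BA·CB·CB·B·BA·CB·CB·B·BA·CB
    A ↦ B
    B ↦ CB
    C ↦ BA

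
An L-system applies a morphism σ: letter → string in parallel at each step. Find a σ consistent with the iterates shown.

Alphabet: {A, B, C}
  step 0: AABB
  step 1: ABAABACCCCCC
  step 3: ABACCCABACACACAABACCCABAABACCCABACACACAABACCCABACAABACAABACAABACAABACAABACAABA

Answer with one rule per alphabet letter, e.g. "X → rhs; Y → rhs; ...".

  step 0 ⇒ step 1: AABB ⇒ ABA·ABA·CCC·CCC
    A ↦ ABA
    B ↦ CCC
    C ↦ CA  (constrained at step 1)

A->ABA, B->CCC, C->CA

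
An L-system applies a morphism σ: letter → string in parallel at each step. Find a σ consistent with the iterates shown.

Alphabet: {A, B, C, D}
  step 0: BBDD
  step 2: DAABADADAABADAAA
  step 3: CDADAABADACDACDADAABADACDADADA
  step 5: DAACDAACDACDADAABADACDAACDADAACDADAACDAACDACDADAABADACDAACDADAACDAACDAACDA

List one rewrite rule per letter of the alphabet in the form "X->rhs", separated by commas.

A->DA, B->ABA, C->A, D->C

  step 2 ⇒ step 3: DAABADADAABADAAA ⇒ C·DA·DA·ABA·DA·C·DA·C·DA·DA·ABA·DA·C·DA·DA·DA
    A ↦ DA
    B ↦ ABA
    D ↦ C
    C ↦ A  (constrained at step 3)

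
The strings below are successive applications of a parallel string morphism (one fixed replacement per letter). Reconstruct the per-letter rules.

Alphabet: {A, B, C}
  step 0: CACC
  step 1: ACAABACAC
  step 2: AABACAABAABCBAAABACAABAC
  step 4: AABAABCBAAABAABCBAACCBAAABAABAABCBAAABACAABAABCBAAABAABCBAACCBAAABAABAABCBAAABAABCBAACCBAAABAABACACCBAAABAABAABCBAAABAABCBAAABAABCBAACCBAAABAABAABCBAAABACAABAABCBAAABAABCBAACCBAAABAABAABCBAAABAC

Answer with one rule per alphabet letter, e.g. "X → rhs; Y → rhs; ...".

A->AAB, B->CBA, C->AC

  step 1 ⇒ step 2: ACAABACAC ⇒ AAB·AC·AAB·AAB·CBA·AAB·AC·AAB·AC
    A ↦ AAB
    B ↦ CBA
    C ↦ AC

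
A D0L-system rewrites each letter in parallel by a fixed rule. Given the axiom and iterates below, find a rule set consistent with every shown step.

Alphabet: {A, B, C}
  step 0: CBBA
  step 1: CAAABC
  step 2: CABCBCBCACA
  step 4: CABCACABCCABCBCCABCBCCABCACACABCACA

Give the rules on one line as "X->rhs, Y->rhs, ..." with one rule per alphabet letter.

A->BC, B->A, C->CA

  step 1 ⇒ step 2: CAAABC ⇒ CA·BC·BC·BC·A·CA
    A ↦ BC
    B ↦ A
    C ↦ CA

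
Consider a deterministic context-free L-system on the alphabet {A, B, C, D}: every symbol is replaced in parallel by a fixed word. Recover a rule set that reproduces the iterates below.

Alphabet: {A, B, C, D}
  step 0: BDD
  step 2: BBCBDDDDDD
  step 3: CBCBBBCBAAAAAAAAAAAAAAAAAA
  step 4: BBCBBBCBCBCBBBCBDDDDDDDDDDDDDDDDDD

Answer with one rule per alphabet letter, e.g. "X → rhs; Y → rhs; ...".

A->D, B->CB, C->BB, D->AAA

  step 3 ⇒ step 4: CBCBBBCBAAAAAAAAAAAAAAAAAA ⇒ BB·CB·BB·CB·CB·CB·BB·CB·D·D·D·D·D·D·D·D·D·D·D·D·D·D·D·D·D·D
    A ↦ D
    B ↦ CB
    C ↦ BB
  step 2 ⇒ step 3: BBCBDDDDDD ⇒ CB·CB·BB·CB·AAA·AAA·AAA·AAA·AAA·AAA
    D ↦ AAA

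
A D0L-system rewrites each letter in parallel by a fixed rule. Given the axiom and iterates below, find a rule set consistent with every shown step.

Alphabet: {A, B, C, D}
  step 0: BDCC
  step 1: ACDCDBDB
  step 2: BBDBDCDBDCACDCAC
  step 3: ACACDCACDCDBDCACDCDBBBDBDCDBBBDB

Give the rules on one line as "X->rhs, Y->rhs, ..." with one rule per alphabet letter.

A->BB, B->AC, C->DB, D->DC

  step 2 ⇒ step 3: BBDBDCDBDCACDCAC ⇒ AC·AC·DC·AC·DC·DB·DC·AC·DC·DB·BB·DB·DC·DB·BB·DB
    A ↦ BB
    B ↦ AC
    C ↦ DB
    D ↦ DC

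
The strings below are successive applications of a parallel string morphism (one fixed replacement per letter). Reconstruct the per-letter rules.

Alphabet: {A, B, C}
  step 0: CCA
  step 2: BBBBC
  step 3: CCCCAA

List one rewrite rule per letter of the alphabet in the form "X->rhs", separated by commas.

  step 2 ⇒ step 3: BBBBC ⇒ C·C·C·C·AA
    B ↦ C
    C ↦ AA
    A ↦ B  (constrained at step 0)

A->B, B->C, C->AA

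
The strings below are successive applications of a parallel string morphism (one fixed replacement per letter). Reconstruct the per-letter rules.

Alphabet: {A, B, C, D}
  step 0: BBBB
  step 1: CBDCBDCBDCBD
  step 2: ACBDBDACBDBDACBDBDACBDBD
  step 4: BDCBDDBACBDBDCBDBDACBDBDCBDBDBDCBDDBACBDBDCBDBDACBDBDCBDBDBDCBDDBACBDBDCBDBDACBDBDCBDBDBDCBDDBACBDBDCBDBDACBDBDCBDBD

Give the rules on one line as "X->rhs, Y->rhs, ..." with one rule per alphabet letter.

  step 1 ⇒ step 2: CBDCBDCBDCBD ⇒ A·CBD·BD·A·CBD·BD·A·CBD·BD·A·CBD·BD
    B ↦ CBD
    C ↦ A
    D ↦ BD
    A ↦ DB  (constrained at step 2)

A->DB, B->CBD, C->A, D->BD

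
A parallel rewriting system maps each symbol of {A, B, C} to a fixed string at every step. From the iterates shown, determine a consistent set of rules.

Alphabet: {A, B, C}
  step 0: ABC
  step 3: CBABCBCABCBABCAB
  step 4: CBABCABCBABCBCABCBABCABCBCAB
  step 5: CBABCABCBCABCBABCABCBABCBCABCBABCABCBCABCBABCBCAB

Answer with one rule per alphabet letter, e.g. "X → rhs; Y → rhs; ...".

  step 4 ⇒ step 5: CBABCABCBABCBCABCBABCABCBCAB ⇒ CB·AB·C·AB·CB·C·AB·CB·AB·C·AB·CB·AB·CB·C·AB·CB·AB·C·AB·CB·C·AB·CB·AB·CB·C·AB
    A ↦ C
    B ↦ AB
    C ↦ CB

A->C, B->AB, C->CB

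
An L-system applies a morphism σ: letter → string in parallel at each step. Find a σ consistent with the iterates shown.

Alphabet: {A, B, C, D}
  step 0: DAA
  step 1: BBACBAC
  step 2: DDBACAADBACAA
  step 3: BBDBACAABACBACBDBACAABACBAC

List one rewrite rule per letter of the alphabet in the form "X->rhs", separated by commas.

  step 2 ⇒ step 3: DDBACAADBACAA ⇒ B·B·D·BAC·AA·BAC·BAC·B·D·BAC·AA·BAC·BAC
    A ↦ BAC
    B ↦ D
    C ↦ AA
    D ↦ B

A->BAC, B->D, C->AA, D->B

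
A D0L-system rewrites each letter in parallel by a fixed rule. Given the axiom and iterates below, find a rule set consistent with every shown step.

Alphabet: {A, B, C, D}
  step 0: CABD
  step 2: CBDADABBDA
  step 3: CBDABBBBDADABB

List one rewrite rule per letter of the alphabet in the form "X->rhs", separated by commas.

  step 2 ⇒ step 3: CBDADABBDA ⇒ CB·DA·B·B·B·B·DA·DA·B·B
    A ↦ B
    B ↦ DA
    C ↦ CB
    D ↦ B

A->B, B->DA, C->CB, D->B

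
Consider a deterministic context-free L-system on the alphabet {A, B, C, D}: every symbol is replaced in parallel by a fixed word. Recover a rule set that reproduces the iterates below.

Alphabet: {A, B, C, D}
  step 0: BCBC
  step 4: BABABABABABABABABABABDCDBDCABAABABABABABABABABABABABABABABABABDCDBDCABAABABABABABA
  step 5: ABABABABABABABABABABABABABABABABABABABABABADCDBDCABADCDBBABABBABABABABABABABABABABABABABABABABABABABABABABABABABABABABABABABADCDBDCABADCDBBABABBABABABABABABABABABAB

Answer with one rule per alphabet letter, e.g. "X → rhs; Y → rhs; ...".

  step 4 ⇒ step 5: BABABABABABABABABABABDCDBDCABAABABABABABABABABABABABABABABABABDCDBDCABAABABABABABA ⇒ ABA·B·ABA·B·ABA·B·ABA·B·ABA·B·ABA·B·ABA·B·ABA·B·ABA·B·ABA·B·ABA·DC·DB·DC·ABA·DC·DB·B·ABA·B·B·ABA·B·ABA·B·ABA·B·ABA·B·ABA·B·ABA·B·ABA·B·ABA·B·ABA·B·ABA·B·ABA·B·ABA·B·ABA·B·ABA·B·ABA·B·ABA·DC·DB·DC·ABA·DC·DB·B·ABA·B·B·ABA·B·ABA·B·ABA·B·ABA·B·ABA·B
    A ↦ B
    B ↦ ABA
    C ↦ DB
    D ↦ DC

A->B, B->ABA, C->DB, D->DC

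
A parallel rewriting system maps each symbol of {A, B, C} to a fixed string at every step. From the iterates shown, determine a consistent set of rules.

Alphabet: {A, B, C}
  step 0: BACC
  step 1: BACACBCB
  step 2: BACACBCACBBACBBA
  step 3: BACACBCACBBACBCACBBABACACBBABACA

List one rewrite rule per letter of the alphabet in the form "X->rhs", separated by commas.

A->CA, B->BA, C->CB

  step 2 ⇒ step 3: BACACBCACBBACBBA ⇒ BA·CA·CB·CA·CB·BA·CB·CA·CB·BA·BA·CA·CB·BA·BA·CA
    A ↦ CA
    B ↦ BA
    C ↦ CB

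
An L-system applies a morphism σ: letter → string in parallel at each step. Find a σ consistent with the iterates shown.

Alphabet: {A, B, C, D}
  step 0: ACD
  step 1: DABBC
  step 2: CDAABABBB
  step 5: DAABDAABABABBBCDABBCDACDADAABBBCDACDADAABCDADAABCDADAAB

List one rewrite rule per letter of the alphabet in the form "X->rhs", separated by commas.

  step 1 ⇒ step 2: DABBC ⇒ C·DA·AB·AB·BB
    A ↦ DA
    B ↦ AB
    C ↦ BB
    D ↦ C

A->DA, B->AB, C->BB, D->C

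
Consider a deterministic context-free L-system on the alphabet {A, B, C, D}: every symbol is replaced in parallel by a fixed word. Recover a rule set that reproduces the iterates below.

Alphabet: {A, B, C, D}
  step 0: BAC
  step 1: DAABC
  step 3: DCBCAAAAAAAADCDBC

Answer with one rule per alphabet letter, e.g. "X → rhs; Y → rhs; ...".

  step 0 ⇒ step 1: BAC ⇒ D·AA·BC
    A ↦ AA
    B ↦ D
    C ↦ BC
    D ↦ DC  (constrained at step 1)

A->AA, B->D, C->BC, D->DC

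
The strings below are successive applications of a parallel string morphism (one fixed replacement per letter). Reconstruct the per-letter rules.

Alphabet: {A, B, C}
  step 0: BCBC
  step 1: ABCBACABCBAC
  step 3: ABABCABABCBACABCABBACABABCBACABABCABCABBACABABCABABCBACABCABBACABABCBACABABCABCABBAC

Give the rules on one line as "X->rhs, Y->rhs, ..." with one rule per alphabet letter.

A->AB, B->ABC, C->BAC

  step 0 ⇒ step 1: BCBC ⇒ ABC·BAC·ABC·BAC
    B ↦ ABC
    C ↦ BAC
    A ↦ AB  (constrained at step 1)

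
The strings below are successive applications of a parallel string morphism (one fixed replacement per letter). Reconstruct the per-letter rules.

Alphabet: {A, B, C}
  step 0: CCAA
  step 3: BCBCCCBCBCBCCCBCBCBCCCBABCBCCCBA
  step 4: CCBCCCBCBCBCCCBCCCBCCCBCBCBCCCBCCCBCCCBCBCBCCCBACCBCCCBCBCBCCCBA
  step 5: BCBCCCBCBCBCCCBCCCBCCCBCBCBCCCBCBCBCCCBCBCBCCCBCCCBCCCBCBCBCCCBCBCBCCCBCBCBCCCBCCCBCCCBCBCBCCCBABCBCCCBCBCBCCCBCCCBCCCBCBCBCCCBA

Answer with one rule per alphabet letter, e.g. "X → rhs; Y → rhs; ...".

A->BA, B->CC, C->BC

  step 4 ⇒ step 5: CCBCCCBCBCBCCCBCCCBCCCBCBCBCCCBCCCBCCCBCBCBCCCBACCBCCCBCBCBCCCBA ⇒ BC·BC·CC·BC·BC·BC·CC·BC·CC·BC·CC·BC·BC·BC·CC·BC·BC·BC·CC·BC·BC·BC·CC·BC·CC·BC·CC·BC·BC·BC·CC·BC·BC·BC·CC·BC·BC·BC·CC·BC·CC·BC·CC·BC·BC·BC·CC·BA·BC·BC·CC·BC·BC·BC·CC·BC·CC·BC·CC·BC·BC·BC·CC·BA
    A ↦ BA
    B ↦ CC
    C ↦ BC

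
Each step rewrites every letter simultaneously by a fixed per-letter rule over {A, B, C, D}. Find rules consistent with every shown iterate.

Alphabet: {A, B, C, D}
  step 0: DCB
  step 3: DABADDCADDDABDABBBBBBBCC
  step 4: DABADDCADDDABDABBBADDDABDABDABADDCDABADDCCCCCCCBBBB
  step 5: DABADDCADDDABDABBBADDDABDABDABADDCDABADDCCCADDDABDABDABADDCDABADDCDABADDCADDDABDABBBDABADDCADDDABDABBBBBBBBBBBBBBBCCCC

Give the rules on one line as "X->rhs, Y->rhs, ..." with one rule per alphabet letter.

A->ADD, B->C, C->BB, D->DAB

  step 4 ⇒ step 5: DABADDCADDDABDABBBADDDABDABDABADDCDABADDCCCCCCCBBBB ⇒ DAB·ADD·C·ADD·DAB·DAB·BB·ADD·DAB·DAB·DAB·ADD·C·DAB·ADD·C·C·C·ADD·DAB·DAB·DAB·ADD·C·DAB·ADD·C·DAB·ADD·C·ADD·DAB·DAB·BB·DAB·ADD·C·ADD·DAB·DAB·BB·BB·BB·BB·BB·BB·BB·C·C·C·C
    A ↦ ADD
    B ↦ C
    C ↦ BB
    D ↦ DAB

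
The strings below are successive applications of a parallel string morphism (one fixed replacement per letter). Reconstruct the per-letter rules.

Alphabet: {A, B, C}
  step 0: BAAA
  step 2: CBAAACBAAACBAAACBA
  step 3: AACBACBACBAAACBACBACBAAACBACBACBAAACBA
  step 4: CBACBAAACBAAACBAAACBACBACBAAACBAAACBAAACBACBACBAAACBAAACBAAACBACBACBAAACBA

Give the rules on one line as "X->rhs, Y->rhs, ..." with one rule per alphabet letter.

  step 3 ⇒ step 4: AACBACBACBAAACBACBACBAAACBACBACBAAACBA ⇒ CBA·CBA·A·A·CBA·A·A·CBA·A·A·CBA·CBA·CBA·A·A·CBA·A·A·CBA·A·A·CBA·CBA·CBA·A·A·CBA·A·A·CBA·A·A·CBA·CBA·CBA·A·A·CBA
    A ↦ CBA
    B ↦ A
    C ↦ A

A->CBA, B->A, C->A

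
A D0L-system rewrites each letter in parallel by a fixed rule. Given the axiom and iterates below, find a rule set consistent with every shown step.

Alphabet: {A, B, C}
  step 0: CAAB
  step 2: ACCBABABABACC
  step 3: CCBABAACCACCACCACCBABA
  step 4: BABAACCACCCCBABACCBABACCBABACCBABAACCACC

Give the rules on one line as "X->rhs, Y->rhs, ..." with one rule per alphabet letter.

A->CC, B->A, C->BA

  step 3 ⇒ step 4: CCBABAACCACCACCACCBABA ⇒ BA·BA·A·CC·A·CC·CC·BA·BA·CC·BA·BA·CC·BA·BA·CC·BA·BA·A·CC·A·CC
    A ↦ CC
    B ↦ A
    C ↦ BA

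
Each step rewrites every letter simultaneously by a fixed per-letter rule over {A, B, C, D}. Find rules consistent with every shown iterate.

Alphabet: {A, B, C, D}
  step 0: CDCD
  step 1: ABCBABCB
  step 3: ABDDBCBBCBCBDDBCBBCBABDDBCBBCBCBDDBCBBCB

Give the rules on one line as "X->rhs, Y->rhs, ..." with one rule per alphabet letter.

A->C, B->BDD, C->A, D->BCB

  step 0 ⇒ step 1: CDCD ⇒ A·BCB·A·BCB
    C ↦ A
    D ↦ BCB
    A ↦ C  (constrained at step 1)
    B ↦ BDD  (constrained at step 1)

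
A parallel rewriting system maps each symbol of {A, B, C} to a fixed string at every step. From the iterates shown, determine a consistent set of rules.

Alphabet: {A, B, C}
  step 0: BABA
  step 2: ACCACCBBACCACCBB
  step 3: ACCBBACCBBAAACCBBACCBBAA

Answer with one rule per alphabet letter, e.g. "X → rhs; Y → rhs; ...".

  step 2 ⇒ step 3: ACCACCBBACCACCBB ⇒ ACC·B·B·ACC·B·B·A·A·ACC·B·B·ACC·B·B·A·A
    A ↦ ACC
    B ↦ A
    C ↦ B

A->ACC, B->A, C->B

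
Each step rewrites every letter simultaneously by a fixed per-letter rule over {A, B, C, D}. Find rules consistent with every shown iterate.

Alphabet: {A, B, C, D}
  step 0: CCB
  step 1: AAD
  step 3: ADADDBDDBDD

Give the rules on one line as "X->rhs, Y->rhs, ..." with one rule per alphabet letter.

A->CB, B->D, C->A, D->BDD

  step 0 ⇒ step 1: CCB ⇒ A·A·D
    B ↦ D
    C ↦ A
    A ↦ CB  (constrained at step 1)
    D ↦ BDD  (constrained at step 1)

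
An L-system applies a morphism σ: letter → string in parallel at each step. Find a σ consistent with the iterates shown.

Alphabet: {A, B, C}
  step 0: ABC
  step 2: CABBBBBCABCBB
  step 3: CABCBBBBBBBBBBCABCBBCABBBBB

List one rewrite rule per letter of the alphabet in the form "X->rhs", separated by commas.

  step 2 ⇒ step 3: CABBBBBCABCBB ⇒ CAB·C·BB·BB·BB·BB·BB·CAB·C·BB·CAB·BB·BB
    A ↦ C
    B ↦ BB
    C ↦ CAB

A->C, B->BB, C->CAB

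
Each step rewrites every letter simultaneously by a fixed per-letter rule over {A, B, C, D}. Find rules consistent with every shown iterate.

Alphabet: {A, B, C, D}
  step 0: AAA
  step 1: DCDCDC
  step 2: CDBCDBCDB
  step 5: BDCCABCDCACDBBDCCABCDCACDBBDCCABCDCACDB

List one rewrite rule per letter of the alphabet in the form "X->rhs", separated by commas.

A->DC, B->CA, C->B, D->CD

  step 1 ⇒ step 2: DCDCDC ⇒ CD·B·CD·B·CD·B
    C ↦ B
    D ↦ CD
  step 0 ⇒ step 1: AAA ⇒ DC·DC·DC
    A ↦ DC
    B ↦ CA  (constrained at step 2)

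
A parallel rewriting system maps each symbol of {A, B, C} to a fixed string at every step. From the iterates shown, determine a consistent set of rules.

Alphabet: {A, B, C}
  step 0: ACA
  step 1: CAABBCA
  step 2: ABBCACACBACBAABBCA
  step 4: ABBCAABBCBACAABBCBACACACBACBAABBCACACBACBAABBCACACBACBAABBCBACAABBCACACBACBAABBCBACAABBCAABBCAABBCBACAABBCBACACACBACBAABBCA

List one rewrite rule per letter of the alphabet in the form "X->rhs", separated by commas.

  step 1 ⇒ step 2: CAABBCA ⇒ ABB·CA·CA·CBA·CBA·ABB·CA
    A ↦ CA
    B ↦ CBA
    C ↦ ABB

A->CA, B->CBA, C->ABB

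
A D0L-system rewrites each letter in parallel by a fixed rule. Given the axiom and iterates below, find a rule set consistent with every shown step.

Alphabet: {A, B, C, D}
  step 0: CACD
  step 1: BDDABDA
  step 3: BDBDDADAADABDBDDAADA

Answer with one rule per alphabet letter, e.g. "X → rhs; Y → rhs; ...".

A->DA, B->CC, C->BD, D->A

  step 0 ⇒ step 1: CACD ⇒ BD·DA·BD·A
    A ↦ DA
    C ↦ BD
    D ↦ A
    B ↦ CC  (constrained at step 1)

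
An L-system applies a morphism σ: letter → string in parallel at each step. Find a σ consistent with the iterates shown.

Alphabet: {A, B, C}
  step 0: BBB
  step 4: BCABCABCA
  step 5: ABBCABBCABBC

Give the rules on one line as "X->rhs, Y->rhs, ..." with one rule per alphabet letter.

  step 4 ⇒ step 5: BCABCABCA ⇒ A·B·BC·A·B·BC·A·B·BC
    A ↦ BC
    B ↦ A
    C ↦ B

A->BC, B->A, C->B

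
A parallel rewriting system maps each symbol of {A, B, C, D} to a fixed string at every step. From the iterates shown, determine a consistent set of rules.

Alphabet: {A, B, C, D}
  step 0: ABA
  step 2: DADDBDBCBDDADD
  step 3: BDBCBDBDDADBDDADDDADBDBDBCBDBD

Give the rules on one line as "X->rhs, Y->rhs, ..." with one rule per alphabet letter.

  step 2 ⇒ step 3: DADDBDBCBDDADD ⇒ BD·BC·BD·BD·DAD·BD·DAD·D·DAD·BD·BD·BC·BD·BD
    A ↦ BC
    B ↦ DAD
    C ↦ D
    D ↦ BD

A->BC, B->DAD, C->D, D->BD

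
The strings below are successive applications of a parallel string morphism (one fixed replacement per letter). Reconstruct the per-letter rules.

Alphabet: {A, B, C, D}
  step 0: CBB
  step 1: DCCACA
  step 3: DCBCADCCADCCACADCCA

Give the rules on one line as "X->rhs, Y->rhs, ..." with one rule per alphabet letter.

  step 0 ⇒ step 1: CBB ⇒ DC·CA·CA
    B ↦ CA
    C ↦ DC
    A ↦ B  (constrained at step 1)
    D ↦ CA  (constrained at step 1)

A->B, B->CA, C->DC, D->CA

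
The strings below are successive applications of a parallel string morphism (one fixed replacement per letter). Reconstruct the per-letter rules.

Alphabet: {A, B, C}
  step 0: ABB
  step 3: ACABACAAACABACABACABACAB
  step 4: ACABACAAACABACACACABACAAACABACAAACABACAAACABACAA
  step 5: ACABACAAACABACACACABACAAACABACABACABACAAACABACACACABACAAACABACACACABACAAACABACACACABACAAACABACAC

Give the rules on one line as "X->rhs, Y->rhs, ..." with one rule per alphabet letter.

  step 4 ⇒ step 5: ACABACAAACABACACACABACAAACABACAAACABACAAACABACAA ⇒ AC·AB·AC·AA·AC·AB·AC·AC·AC·AB·AC·AA·AC·AB·AC·AB·AC·AB·AC·AA·AC·AB·AC·AC·AC·AB·AC·AA·AC·AB·AC·AC·AC·AB·AC·AA·AC·AB·AC·AC·AC·AB·AC·AA·AC·AB·AC·AC
    A ↦ AC
    B ↦ AA
    C ↦ AB

A->AC, B->AA, C->AB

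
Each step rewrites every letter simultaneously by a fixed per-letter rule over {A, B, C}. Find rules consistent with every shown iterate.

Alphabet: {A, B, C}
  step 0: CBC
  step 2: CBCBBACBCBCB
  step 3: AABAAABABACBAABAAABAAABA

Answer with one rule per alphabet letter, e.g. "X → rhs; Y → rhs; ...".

  step 2 ⇒ step 3: CBCBBACBCBCB ⇒ AA·BA·AA·BA·BA·CB·AA·BA·AA·BA·AA·BA
    A ↦ CB
    B ↦ BA
    C ↦ AA

A->CB, B->BA, C->AA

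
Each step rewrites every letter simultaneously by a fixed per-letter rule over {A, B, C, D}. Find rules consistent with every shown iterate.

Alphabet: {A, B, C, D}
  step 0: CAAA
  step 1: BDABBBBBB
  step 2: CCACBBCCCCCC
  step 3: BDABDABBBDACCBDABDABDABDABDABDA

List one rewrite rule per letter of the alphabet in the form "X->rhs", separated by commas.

A->BB, B->C, C->BDA, D->CAC

  step 2 ⇒ step 3: CCACBBCCCCCC ⇒ BDA·BDA·BB·BDA·C·C·BDA·BDA·BDA·BDA·BDA·BDA
    A ↦ BB
    B ↦ C
    C ↦ BDA
  step 1 ⇒ step 2: BDABBBBBB ⇒ C·CAC·BB·C·C·C·C·C·C
    D ↦ CAC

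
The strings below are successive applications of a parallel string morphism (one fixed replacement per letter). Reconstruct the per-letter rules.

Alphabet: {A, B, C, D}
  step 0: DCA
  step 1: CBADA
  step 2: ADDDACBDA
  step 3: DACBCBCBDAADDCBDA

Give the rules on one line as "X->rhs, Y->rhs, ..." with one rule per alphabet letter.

  step 2 ⇒ step 3: ADDDACBDA ⇒ DA·CB·CB·CB·DA·A·DD·CB·DA
    A ↦ DA
    B ↦ DD
    C ↦ A
    D ↦ CB

A->DA, B->DD, C->A, D->CB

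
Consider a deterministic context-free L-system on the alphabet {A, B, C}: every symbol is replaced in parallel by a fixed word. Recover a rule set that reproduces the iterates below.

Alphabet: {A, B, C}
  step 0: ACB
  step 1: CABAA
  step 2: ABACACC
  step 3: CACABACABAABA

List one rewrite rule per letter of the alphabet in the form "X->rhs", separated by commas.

  step 2 ⇒ step 3: ABACACC ⇒ C·A·C·ABA·C·ABA·ABA
    A ↦ C
    B ↦ A
    C ↦ ABA

A->C, B->A, C->ABA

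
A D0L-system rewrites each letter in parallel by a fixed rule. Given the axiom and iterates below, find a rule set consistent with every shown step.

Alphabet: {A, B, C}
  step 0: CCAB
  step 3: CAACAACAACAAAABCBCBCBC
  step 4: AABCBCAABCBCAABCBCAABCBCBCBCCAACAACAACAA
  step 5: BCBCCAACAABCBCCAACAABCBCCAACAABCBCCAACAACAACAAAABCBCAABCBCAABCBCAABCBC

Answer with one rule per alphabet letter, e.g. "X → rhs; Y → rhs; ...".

A->BC, B->C, C->AA

  step 4 ⇒ step 5: AABCBCAABCBCAABCBCAABCBCBCBCCAACAACAACAA ⇒ BC·BC·C·AA·C·AA·BC·BC·C·AA·C·AA·BC·BC·C·AA·C·AA·BC·BC·C·AA·C·AA·C·AA·C·AA·AA·BC·BC·AA·BC·BC·AA·BC·BC·AA·BC·BC
    A ↦ BC
    B ↦ C
    C ↦ AA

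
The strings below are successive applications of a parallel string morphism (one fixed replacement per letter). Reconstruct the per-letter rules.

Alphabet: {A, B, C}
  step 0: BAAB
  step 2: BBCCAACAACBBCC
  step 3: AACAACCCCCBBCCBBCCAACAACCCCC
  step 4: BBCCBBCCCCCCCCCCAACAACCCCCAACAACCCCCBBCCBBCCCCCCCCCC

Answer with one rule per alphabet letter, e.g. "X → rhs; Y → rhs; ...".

A->B, B->AAC, C->CC

  step 3 ⇒ step 4: AACAACCCCCBBCCBBCCAACAACCCCC ⇒ B·B·CC·B·B·CC·CC·CC·CC·CC·AAC·AAC·CC·CC·AAC·AAC·CC·CC·B·B·CC·B·B·CC·CC·CC·CC·CC
    A ↦ B
    B ↦ AAC
    C ↦ CC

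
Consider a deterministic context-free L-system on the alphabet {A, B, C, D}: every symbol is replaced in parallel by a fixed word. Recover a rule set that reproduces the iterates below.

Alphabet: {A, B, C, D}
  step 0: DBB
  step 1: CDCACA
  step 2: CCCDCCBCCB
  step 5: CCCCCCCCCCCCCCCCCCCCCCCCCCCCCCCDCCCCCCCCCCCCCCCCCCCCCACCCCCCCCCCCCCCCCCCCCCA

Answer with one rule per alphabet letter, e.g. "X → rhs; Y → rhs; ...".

A->B, B->CA, C->CC, D->CD

  step 1 ⇒ step 2: CDCACA ⇒ CC·CD·CC·B·CC·B
    A ↦ B
    C ↦ CC
    D ↦ CD
  step 0 ⇒ step 1: DBB ⇒ CD·CA·CA
    B ↦ CA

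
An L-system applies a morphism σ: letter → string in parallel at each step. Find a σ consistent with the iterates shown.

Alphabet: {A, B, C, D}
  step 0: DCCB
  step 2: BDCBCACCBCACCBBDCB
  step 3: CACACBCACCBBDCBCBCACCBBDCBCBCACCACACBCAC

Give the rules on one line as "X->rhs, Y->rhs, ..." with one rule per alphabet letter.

  step 2 ⇒ step 3: BDCBCACCBCACCBBDCB ⇒ CAC·A·CB·CAC·CB·BD·CB·CB·CAC·CB·BD·CB·CB·CAC·CAC·A·CB·CAC
    A ↦ BD
    B ↦ CAC
    C ↦ CB
    D ↦ A

A->BD, B->CAC, C->CB, D->A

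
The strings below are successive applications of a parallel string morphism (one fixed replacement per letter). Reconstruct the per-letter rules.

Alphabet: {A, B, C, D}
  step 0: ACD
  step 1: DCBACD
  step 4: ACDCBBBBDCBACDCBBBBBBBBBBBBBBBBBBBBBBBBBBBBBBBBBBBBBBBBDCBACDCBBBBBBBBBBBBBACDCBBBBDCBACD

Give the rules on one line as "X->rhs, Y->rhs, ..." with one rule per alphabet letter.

  step 0 ⇒ step 1: ACD ⇒ D·CB·ACD
    A ↦ D
    C ↦ CB
    D ↦ ACD
    B ↦ BBB  (constrained at step 1)

A->D, B->BBB, C->CB, D->ACD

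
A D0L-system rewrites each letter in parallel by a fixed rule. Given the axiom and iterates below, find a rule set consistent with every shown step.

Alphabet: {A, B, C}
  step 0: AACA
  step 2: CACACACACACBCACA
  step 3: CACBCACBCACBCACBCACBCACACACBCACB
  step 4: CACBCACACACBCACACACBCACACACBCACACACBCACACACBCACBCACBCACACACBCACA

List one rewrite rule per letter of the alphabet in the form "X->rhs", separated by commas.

A->CB, B->CA, C->CA

  step 3 ⇒ step 4: CACBCACBCACBCACBCACBCACACACBCACB ⇒ CA·CB·CA·CA·CA·CB·CA·CA·CA·CB·CA·CA·CA·CB·CA·CA·CA·CB·CA·CA·CA·CB·CA·CB·CA·CB·CA·CA·CA·CB·CA·CA
    A ↦ CB
    B ↦ CA
    C ↦ CA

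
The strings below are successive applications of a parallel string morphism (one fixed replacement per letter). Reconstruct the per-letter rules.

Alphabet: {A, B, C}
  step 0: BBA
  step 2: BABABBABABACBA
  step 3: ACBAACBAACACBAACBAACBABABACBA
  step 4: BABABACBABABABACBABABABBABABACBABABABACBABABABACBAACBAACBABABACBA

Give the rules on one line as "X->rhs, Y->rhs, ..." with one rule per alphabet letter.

  step 3 ⇒ step 4: ACBAACBAACACBAACBAACBABABACBA ⇒ BA·BAB·AC·BA·BA·BAB·AC·BA·BA·BAB·BA·BAB·AC·BA·BA·BAB·AC·BA·BA·BAB·AC·BA·AC·BA·AC·BA·BAB·AC·BA
    A ↦ BA
    B ↦ AC
    C ↦ BAB

A->BA, B->AC, C->BAB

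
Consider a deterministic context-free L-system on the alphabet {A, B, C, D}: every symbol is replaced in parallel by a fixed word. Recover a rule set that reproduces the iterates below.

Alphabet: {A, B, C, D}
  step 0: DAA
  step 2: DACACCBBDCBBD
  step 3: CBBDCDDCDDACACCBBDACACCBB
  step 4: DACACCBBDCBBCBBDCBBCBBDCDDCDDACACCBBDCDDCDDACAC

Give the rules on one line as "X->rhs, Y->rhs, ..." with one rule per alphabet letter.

A->DC, B->AC, C->D, D->CBB

  step 3 ⇒ step 4: CBBDCDDCDDACACCBBDACACCBB ⇒ D·AC·AC·CBB·D·CBB·CBB·D·CBB·CBB·DC·D·DC·D·D·AC·AC·CBB·DC·D·DC·D·D·AC·AC
    A ↦ DC
    B ↦ AC
    C ↦ D
    D ↦ CBB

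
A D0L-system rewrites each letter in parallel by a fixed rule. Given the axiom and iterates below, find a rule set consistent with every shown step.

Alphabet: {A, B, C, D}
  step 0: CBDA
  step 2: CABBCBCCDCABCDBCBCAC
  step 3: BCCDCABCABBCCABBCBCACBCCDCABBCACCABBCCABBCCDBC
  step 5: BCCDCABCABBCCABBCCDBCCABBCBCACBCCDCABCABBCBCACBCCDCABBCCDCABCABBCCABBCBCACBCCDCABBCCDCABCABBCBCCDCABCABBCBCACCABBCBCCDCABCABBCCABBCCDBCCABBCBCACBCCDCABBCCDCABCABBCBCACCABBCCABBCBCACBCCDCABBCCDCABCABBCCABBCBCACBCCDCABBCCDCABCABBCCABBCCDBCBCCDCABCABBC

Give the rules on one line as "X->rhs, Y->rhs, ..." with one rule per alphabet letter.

  step 2 ⇒ step 3: CABBCBCCDCABCDBCBCAC ⇒ BC·CD·CAB·CAB·BC·CAB·BC·BC·AC·BC·CD·CAB·BC·AC·CAB·BC·CAB·BC·CD·BC
    A ↦ CD
    B ↦ CAB
    C ↦ BC
    D ↦ AC

A->CD, B->CAB, C->BC, D->AC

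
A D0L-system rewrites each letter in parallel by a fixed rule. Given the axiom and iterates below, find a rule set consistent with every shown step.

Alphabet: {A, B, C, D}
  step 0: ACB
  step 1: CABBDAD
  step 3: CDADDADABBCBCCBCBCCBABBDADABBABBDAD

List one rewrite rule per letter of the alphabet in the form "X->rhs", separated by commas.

A->C, B->DAD, C->ABB, D->CB

  step 0 ⇒ step 1: ACB ⇒ C·ABB·DAD
    A ↦ C
    B ↦ DAD
    C ↦ ABB
    D ↦ CB  (constrained at step 1)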